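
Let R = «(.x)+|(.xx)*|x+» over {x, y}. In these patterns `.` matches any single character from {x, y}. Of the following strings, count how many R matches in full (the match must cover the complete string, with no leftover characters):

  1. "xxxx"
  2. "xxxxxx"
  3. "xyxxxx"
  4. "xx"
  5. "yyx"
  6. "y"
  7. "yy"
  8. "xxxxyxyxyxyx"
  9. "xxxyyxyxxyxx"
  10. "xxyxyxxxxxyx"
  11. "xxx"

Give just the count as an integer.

6

1. "xxxx" → match
2. "xxxxxx" → match
3. "xyxxxx" → no match
4. "xx" → match
5. "yyx" → no match
6. "y" → no match
7. "yy" → no match
8. "xxxxyxyxyxyx" → match
9. "xxxyyxyxxyxx" → no match
10. "xxyxyxxxxxyx" → match
11. "xxx" → match
Total matched: 6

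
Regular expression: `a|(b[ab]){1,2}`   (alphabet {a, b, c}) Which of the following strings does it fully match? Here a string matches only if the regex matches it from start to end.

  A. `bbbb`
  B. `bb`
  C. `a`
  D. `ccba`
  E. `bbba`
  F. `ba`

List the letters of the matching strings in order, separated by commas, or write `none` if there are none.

A. `bbbb` → match
B. `bb` → match
C. `a` → match
D. `ccba` → no match
E. `bbba` → match
F. `ba` → match

A, B, C, E, F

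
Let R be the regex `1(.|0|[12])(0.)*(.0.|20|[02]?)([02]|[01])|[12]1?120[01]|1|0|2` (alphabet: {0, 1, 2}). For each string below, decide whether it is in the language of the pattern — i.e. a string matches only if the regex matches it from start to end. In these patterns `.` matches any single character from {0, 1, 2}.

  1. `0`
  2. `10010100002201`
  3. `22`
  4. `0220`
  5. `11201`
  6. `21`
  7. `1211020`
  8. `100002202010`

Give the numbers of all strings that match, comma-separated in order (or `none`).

1, 5

1. `0` → match
2 → no match
3. `22` → no match
4. `0220` → no match
5. `11201` → match
6. `21` → no match
7. `1211020` → no match
8. `100002202010` → no match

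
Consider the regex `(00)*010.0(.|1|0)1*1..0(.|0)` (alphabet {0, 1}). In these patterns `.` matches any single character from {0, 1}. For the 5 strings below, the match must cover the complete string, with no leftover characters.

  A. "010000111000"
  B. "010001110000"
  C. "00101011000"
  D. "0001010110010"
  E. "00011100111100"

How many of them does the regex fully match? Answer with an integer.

A → match
B → match
C → no match
D → no match
E → no match
Total matched: 2

2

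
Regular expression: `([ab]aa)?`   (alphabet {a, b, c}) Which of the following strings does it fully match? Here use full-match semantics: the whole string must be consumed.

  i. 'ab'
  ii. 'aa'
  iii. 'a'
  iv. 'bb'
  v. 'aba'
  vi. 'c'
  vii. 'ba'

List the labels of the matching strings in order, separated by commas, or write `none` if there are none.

none

i → no match
ii → no match
iii → no match
iv → no match
v → no match
vi → no match
vii → no match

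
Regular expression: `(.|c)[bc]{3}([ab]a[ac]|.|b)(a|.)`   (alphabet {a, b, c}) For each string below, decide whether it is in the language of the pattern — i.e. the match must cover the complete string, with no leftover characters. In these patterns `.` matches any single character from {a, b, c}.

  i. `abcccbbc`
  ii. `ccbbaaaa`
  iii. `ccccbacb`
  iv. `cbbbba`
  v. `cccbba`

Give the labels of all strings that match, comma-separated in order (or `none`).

ii, iii, iv, v

i. `abcccbbc` → no match
ii. `ccbbaaaa` → match
iii. `ccccbacb` → match
iv. `cbbbba` → match
v. `cccbba` → match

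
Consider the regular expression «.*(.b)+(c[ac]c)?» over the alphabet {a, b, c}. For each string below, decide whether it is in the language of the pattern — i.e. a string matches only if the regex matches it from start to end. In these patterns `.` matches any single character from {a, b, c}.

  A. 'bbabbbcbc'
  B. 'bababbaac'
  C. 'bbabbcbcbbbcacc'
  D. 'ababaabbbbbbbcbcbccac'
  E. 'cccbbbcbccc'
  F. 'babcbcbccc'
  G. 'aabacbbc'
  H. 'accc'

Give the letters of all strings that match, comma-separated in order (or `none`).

E, F

A. 'bbabbbcbc' → no match
B. 'bababbaac' → no match
C → no match
D → no match
E. 'cccbbbcbccc' → match
F. 'babcbcbccc' → match
G. 'aabacbbc' → no match
H. 'accc' → no match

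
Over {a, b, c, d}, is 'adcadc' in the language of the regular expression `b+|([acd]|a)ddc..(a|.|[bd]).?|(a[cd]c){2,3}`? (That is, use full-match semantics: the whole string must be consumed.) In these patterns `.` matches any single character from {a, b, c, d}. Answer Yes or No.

Yes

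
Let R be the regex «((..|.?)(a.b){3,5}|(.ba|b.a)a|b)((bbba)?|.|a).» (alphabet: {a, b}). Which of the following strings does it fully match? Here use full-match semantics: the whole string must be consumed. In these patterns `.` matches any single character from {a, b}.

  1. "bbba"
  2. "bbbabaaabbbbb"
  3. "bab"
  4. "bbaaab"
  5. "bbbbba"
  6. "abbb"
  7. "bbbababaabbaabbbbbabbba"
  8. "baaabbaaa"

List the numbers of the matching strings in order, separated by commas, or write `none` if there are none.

3, 4

1. "bbba" → no match
2 → no match
3. "bab" → match
4. "bbaaab" → match
5. "bbbbba" → no match
6. "abbb" → no match
7 → no match
8. "baaabbaaa" → no match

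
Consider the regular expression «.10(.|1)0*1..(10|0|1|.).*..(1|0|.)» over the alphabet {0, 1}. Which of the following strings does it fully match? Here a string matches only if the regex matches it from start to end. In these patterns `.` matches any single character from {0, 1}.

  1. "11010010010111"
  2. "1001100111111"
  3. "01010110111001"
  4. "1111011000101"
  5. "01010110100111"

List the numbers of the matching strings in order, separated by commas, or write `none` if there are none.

1 → match
2 → no match
3 → match
4 → no match
5 → match

1, 3, 5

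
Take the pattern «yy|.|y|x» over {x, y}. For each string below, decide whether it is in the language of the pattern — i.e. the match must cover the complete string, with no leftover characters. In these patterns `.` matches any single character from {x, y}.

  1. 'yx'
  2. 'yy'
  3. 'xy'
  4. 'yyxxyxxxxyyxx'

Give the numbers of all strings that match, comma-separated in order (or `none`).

2

1 → no match
2 → match
3 → no match
4 → no match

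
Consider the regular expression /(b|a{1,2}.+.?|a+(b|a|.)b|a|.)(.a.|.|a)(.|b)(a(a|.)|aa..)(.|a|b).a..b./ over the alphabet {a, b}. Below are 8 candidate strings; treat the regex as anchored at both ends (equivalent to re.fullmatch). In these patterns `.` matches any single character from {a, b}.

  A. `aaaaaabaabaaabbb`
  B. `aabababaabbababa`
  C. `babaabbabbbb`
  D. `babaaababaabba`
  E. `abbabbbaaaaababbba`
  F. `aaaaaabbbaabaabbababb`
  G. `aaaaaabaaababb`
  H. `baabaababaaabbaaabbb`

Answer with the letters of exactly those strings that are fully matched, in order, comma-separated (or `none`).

A → match
B → match
C. `babaabbabbbb` → match
D → match
E → match
F → match
G → match
H → no match

A, B, C, D, E, F, G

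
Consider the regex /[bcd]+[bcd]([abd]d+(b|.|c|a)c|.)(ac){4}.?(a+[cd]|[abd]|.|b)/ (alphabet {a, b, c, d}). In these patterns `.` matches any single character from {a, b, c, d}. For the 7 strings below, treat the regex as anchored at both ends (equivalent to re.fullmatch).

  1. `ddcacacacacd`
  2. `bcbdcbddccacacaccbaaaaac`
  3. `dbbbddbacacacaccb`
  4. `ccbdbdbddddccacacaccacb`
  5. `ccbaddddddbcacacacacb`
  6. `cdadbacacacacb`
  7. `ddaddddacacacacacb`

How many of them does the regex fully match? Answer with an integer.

4

1 → match
2 → no match
3 → match
4 → no match
5 → match
6 → no match
7 → match
Total matched: 4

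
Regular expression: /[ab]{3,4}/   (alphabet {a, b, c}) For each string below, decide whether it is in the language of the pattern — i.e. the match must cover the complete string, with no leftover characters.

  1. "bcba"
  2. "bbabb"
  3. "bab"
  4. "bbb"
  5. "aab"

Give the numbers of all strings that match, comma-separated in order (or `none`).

1 → no match
2 → no match
3 → match
4 → match
5 → match

3, 4, 5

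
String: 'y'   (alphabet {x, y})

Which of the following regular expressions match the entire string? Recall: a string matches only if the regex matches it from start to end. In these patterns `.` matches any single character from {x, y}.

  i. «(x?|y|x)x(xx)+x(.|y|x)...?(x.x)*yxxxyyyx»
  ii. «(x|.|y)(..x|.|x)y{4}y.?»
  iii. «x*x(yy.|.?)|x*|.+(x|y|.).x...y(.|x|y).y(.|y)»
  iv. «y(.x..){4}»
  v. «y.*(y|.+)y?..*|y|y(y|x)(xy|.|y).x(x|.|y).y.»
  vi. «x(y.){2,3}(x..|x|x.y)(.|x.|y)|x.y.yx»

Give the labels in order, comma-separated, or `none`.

v

i → no match — must end with 'yxxxyyyx'
ii → no match
iii → no match
iv → no match
v → match
vi → no match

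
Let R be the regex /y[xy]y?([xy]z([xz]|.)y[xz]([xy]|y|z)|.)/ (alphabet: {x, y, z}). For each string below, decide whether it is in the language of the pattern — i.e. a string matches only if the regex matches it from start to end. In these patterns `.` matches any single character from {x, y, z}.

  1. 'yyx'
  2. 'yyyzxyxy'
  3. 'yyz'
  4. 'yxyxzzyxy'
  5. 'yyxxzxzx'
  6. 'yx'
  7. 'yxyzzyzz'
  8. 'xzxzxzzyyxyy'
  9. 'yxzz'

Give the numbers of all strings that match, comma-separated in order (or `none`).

1, 2, 3, 4, 7

1 → match
2 → match
3 → match
4 → match
5 → no match
6 → no match
7 → match
8 → no match — must start with 'y'
9 → no match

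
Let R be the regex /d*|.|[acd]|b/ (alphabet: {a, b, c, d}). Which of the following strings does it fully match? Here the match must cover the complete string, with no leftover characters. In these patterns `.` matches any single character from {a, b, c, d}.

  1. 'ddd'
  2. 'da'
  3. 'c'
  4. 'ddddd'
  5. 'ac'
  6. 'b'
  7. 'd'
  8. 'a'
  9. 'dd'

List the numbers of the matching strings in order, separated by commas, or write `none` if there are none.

1. 'ddd' → match
2. 'da' → no match
3. 'c' → match
4. 'ddddd' → match
5. 'ac' → no match
6. 'b' → match
7. 'd' → match
8. 'a' → match
9. 'dd' → match

1, 3, 4, 6, 7, 8, 9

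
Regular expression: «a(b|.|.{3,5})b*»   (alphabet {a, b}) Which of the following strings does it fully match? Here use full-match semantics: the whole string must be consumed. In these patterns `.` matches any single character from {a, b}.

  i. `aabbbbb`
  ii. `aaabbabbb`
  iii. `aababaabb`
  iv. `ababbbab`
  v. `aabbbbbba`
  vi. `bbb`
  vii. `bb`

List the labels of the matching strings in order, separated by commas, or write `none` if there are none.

i, ii

i → match
ii → match
iii → no match
iv → no match
v → no match
vi → no match — must start with `a`
vii → no match — must start with `a`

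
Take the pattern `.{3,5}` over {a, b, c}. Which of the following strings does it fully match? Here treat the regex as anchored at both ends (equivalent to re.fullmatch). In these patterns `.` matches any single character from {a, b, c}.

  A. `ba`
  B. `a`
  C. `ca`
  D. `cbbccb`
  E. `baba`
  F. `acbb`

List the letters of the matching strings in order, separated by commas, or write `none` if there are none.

A → no match
B → no match
C → no match
D → no match
E → match
F → match

E, F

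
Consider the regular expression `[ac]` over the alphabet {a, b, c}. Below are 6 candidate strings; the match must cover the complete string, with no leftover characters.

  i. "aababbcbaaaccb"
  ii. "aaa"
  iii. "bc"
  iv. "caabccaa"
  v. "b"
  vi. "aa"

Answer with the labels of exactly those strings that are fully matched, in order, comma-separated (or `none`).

none

i → no match
ii → no match
iii → no match
iv → no match
v → no match
vi → no match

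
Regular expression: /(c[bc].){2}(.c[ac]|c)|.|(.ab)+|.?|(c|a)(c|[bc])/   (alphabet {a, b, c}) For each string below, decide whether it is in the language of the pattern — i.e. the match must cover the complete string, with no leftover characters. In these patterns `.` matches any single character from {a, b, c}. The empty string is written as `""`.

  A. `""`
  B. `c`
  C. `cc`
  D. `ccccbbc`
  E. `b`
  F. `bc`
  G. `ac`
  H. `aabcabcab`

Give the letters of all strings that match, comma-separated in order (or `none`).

A → match
B → match
C → match
D → match
E → match
F → no match
G → match
H → match

A, B, C, D, E, G, H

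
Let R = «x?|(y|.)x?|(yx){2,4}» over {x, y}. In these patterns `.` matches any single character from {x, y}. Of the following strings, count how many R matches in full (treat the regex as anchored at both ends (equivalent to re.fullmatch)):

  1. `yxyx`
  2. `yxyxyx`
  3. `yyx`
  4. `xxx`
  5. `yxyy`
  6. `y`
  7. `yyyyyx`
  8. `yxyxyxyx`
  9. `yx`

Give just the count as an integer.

1 → match
2 → match
3 → no match
4 → no match
5 → no match
6 → match
7 → no match
8 → match
9 → match
Total matched: 5

5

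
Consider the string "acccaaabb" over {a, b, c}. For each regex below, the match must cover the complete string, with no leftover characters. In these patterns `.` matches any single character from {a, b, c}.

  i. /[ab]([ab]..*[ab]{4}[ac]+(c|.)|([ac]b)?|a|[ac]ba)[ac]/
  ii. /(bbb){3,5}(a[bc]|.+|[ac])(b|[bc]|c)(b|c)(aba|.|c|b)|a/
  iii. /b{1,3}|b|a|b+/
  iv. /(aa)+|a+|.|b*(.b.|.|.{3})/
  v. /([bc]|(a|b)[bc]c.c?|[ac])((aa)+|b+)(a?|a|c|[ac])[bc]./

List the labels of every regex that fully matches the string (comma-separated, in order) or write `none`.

i → no match
ii → no match
iii → no match
iv → no match
v → match

v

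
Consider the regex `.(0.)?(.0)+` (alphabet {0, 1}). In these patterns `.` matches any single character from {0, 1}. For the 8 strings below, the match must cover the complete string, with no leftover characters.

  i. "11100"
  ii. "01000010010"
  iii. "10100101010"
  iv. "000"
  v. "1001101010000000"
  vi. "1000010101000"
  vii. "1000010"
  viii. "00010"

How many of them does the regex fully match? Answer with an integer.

5

i → no match
ii → no match
iii → match
iv → match
v → no match
vi → match
vii → match
viii → match
Total matched: 5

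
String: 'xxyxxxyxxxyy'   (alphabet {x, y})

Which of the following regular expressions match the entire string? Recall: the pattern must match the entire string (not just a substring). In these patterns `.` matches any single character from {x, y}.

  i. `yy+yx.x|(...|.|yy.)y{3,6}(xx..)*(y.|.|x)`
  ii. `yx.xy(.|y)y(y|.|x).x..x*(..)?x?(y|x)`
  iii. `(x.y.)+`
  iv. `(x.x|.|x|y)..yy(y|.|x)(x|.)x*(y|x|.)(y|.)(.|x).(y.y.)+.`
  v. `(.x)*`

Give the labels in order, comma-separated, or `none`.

iii

i → no match
ii → no match — must start with 'yx'
iii → match
iv → no match
v → no match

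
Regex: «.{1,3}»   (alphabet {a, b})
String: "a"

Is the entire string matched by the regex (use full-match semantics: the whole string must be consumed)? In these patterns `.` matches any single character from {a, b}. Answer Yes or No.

Yes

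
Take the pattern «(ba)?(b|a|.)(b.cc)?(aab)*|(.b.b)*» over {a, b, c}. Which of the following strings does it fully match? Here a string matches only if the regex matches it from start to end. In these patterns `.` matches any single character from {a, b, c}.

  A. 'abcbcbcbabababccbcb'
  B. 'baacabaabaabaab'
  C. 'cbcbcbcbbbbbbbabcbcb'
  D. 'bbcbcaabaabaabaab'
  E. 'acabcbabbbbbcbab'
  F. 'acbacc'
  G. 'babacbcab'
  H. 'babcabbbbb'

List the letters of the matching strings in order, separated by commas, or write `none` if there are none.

C

A → no match
B → no match
C → match
D → no match
E → no match
F. 'acbacc' → no match
G. 'babacbcab' → no match
H. 'babcabbbbb' → no match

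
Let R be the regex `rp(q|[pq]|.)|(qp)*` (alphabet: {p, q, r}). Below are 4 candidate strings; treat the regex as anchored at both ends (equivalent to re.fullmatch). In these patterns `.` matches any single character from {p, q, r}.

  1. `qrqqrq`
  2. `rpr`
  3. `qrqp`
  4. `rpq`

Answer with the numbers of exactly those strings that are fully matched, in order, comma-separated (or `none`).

2, 4

1. `qrqqrq` → no match
2. `rpr` → match
3. `qrqp` → no match
4. `rpq` → match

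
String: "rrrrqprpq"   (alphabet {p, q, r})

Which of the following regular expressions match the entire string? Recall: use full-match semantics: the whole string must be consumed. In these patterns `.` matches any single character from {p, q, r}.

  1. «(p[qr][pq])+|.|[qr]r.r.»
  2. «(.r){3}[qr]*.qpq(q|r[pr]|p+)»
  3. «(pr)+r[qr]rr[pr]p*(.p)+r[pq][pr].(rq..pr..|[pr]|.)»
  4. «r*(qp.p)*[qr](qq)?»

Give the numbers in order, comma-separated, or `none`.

4

1 → no match
2 → no match
3 → no match — must start with "pr"
4 → match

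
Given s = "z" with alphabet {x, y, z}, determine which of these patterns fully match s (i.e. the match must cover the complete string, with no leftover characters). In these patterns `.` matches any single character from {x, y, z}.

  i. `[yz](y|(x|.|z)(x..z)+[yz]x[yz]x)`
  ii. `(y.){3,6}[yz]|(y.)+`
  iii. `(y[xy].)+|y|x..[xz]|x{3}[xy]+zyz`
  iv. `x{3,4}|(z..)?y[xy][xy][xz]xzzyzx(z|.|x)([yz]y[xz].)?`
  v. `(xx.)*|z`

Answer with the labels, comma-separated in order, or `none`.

v

i → no match
ii → no match — must start with "y"
iii → no match
iv → no match
v → match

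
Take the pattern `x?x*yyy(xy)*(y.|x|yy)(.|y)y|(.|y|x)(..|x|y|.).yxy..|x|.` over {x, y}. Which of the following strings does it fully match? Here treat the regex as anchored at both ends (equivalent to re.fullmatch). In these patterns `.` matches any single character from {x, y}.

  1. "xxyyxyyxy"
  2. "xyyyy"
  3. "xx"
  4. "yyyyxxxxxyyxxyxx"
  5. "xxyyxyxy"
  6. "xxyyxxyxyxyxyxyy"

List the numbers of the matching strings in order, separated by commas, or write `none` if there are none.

5

1. "xxyyxyyxy" → no match
2. "xyyyy" → no match
3. "xx" → no match
4 → no match
5. "xxyyxyxy" → match
6 → no match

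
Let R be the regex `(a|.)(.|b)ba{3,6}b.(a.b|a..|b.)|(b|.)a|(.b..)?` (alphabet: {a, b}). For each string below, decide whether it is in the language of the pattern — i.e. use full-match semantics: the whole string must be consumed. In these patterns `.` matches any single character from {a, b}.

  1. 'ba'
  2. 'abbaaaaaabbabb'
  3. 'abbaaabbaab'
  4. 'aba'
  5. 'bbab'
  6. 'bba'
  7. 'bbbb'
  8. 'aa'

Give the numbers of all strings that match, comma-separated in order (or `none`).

1. 'ba' → match
2 → match
3. 'abbaaabbaab' → match
4. 'aba' → no match
5. 'bbab' → match
6. 'bba' → no match
7. 'bbbb' → match
8. 'aa' → match

1, 2, 3, 5, 7, 8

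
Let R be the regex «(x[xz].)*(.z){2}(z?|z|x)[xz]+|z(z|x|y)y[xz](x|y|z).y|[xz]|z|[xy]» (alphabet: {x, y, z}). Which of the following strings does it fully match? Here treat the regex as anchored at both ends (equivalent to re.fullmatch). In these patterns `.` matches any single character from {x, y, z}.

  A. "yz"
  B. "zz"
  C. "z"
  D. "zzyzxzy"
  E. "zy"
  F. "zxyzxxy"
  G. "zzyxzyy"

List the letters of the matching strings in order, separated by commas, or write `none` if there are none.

C, D, F, G

A. "yz" → no match
B. "zz" → no match
C. "z" → match
D. "zzyzxzy" → match
E. "zy" → no match
F. "zxyzxxy" → match
G. "zzyxzyy" → match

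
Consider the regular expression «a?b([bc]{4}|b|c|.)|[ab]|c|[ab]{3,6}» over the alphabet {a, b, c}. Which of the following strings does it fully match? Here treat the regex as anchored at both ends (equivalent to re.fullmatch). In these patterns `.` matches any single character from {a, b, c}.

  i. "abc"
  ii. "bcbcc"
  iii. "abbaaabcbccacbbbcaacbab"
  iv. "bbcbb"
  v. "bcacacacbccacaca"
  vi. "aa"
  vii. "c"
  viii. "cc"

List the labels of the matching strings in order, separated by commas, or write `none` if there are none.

i → match
ii → match
iii → no match
iv → match
v → no match
vi → no match
vii → match
viii → no match

i, ii, iv, vii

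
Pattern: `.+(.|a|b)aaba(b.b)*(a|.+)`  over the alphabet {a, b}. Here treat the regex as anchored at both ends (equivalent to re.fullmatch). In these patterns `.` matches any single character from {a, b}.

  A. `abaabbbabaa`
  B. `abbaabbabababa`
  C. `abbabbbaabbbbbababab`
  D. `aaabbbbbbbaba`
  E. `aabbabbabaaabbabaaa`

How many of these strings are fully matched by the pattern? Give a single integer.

0

A → no match
B → no match
C → no match
D → no match
E → no match
Total matched: 0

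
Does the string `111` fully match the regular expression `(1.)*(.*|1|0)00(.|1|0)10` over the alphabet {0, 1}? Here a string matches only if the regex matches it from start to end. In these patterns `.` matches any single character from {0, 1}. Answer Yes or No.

No

Every match must end with `10`, but `111` does not.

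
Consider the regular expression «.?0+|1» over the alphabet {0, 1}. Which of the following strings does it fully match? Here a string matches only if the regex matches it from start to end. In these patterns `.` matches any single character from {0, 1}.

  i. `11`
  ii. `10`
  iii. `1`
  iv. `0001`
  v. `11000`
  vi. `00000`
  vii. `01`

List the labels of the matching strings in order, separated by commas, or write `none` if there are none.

i. `11` → no match
ii. `10` → match
iii. `1` → match
iv. `0001` → no match
v. `11000` → no match
vi. `00000` → match
vii. `01` → no match

ii, iii, vi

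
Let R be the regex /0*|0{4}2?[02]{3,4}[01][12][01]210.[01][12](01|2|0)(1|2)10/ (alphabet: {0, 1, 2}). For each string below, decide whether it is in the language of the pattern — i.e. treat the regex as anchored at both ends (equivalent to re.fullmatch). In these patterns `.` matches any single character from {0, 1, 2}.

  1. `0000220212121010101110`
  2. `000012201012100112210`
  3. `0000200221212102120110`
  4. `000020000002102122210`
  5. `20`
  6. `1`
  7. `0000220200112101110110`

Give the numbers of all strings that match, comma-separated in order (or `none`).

1, 3, 7

1 → match
2 → no match
3 → match
4 → no match
5. `20` → no match
6. `1` → no match
7 → match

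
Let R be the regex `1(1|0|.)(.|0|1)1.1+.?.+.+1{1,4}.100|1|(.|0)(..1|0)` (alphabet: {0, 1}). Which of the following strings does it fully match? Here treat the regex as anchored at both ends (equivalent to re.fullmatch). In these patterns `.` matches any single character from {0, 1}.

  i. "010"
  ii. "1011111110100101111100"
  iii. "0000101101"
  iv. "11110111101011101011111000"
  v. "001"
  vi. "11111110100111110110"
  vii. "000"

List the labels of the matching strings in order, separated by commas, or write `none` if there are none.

i. "010" → no match
ii → match
iii. "0000101101" → no match
iv → no match
v. "001" → no match
vi → no match
vii. "000" → no match

ii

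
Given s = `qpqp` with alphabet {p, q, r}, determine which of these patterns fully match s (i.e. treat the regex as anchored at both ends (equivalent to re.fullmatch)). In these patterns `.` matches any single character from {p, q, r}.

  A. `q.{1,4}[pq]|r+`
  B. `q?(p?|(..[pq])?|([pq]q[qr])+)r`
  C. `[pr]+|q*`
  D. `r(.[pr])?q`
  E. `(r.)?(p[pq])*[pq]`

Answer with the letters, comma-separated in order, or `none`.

A

A → match
B → no match — must end with `r`
C → no match
D → no match — must start with `r`
E → no match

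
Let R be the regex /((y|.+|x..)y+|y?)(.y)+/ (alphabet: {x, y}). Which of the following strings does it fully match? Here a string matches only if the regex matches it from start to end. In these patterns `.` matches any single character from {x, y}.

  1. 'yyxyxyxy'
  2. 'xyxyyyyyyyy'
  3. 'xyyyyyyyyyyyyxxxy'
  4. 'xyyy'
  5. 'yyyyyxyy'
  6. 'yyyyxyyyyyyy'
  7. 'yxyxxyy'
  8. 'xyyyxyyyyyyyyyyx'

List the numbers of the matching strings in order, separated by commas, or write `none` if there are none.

1, 2, 4, 6

1. 'yyxyxyxy' → match
2. 'xyxyyyyyyyy' → match
3 → no match
4. 'xyyy' → match
5. 'yyyyyxyy' → no match
6. 'yyyyxyyyyyyy' → match
7. 'yxyxxyy' → no match
8 → no match — must end with 'y'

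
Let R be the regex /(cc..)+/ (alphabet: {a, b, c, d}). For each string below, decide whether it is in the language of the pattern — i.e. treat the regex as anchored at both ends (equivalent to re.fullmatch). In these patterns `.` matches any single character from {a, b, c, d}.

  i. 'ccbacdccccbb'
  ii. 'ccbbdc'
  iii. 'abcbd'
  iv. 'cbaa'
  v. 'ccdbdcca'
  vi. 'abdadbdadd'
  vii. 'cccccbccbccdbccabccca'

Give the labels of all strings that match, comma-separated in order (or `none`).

i → no match
ii → no match
iii → no match — must start with 'cc'
iv → no match — must start with 'cc'
v → no match
vi → no match — must start with 'cc'
vii → no match

none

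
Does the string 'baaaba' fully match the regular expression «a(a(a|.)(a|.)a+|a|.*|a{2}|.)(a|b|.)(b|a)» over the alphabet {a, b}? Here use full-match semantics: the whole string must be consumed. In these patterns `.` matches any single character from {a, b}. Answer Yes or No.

No

Every match must start with 'a', but 'baaaba' does not.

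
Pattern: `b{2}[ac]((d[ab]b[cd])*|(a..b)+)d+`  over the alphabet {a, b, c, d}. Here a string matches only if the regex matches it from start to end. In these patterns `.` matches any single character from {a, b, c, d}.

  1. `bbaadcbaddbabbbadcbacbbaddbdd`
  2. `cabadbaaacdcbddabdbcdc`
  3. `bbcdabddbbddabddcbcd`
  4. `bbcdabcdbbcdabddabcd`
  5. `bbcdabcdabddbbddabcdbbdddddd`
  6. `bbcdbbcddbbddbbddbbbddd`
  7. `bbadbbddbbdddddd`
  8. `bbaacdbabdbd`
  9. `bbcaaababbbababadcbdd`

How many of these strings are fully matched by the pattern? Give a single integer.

1 → match
2 → no match — must start with `b`
3 → no match
4 → match
5 → match
6 → no match
7 → match
8 → match
9 → match
Total matched: 6

6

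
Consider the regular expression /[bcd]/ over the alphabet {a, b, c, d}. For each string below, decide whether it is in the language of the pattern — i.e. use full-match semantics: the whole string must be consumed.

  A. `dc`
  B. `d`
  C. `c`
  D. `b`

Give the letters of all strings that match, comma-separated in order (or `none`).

B, C, D

A → no match
B → match
C → match
D → match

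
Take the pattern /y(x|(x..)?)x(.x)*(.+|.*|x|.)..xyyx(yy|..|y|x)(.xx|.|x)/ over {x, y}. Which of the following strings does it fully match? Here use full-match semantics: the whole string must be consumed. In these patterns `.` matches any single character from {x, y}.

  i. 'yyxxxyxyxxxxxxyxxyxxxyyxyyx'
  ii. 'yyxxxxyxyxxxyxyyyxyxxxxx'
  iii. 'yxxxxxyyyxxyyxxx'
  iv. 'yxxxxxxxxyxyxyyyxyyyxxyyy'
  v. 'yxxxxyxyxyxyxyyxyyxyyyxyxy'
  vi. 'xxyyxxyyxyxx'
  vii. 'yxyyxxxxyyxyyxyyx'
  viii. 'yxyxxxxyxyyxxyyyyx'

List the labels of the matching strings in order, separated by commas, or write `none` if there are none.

iii, vii

i → no match
ii → no match
iii → match
iv → no match
v → no match
vi. 'xxyyxxyyxyxx' → no match — must start with 'y'
vii → match
viii → no match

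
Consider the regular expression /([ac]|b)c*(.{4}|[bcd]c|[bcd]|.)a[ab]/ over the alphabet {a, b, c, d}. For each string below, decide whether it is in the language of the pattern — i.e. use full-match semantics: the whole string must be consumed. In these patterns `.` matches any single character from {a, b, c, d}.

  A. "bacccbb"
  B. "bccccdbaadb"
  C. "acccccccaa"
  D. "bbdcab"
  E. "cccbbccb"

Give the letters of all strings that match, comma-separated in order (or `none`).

A. "bacccbb" → no match
B. "bccccdbaadb" → no match
C. "acccccccaa" → match
D. "bbdcab" → no match
E. "cccbbccb" → no match

C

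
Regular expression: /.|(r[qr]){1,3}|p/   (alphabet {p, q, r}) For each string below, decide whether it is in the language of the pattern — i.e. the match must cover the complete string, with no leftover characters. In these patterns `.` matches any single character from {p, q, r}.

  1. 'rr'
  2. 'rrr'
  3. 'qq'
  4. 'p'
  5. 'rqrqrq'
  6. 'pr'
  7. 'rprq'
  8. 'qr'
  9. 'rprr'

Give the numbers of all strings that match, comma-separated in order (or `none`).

1, 4, 5

1. 'rr' → match
2. 'rrr' → no match
3. 'qq' → no match
4. 'p' → match
5. 'rqrqrq' → match
6. 'pr' → no match
7. 'rprq' → no match
8. 'qr' → no match
9. 'rprr' → no match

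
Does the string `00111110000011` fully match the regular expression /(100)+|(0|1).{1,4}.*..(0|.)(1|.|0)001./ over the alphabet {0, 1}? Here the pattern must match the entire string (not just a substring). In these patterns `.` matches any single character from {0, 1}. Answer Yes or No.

Yes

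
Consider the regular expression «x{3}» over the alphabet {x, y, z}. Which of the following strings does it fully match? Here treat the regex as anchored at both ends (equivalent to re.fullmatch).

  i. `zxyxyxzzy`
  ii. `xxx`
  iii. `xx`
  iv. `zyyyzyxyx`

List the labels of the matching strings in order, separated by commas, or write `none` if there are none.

ii

i. `zxyxyxzzy` → no match — must start with `x`
ii. `xxx` → match
iii. `xx` → no match
iv. `zyyyzyxyx` → no match — must start with `x`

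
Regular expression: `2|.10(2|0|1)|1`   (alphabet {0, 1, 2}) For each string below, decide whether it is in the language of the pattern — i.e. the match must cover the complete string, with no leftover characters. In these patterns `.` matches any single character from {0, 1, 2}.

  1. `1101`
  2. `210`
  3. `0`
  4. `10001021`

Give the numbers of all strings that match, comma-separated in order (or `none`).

1. `1101` → match
2. `210` → no match
3. `0` → no match
4. `10001021` → no match

1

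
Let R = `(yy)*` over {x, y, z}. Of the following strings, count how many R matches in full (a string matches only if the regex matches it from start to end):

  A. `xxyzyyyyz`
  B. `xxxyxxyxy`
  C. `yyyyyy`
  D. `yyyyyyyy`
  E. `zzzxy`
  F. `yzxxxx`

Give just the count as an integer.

2

A. `xxyzyyyyz` → no match
B. `xxxyxxyxy` → no match
C. `yyyyyy` → match
D. `yyyyyyyy` → match
E. `zzzxy` → no match
F. `yzxxxx` → no match
Total matched: 2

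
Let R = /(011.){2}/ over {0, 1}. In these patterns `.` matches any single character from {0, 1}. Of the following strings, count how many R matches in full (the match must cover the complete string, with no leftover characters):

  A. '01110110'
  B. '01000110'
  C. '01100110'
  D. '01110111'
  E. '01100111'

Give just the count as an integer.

A → match
B → no match — must start with '011'
C → match
D → match
E → match
Total matched: 4

4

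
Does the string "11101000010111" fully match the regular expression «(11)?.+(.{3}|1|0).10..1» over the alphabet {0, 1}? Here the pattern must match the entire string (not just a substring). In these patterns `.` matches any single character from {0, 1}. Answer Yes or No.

Yes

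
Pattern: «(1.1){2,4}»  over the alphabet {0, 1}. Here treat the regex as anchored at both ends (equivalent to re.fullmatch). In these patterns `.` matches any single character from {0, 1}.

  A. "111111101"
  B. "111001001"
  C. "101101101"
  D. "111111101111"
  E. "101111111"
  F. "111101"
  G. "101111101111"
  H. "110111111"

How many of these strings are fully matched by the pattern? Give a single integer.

A → match
B → no match
C → match
D → match
E → match
F → match
G → match
H → no match
Total matched: 6

6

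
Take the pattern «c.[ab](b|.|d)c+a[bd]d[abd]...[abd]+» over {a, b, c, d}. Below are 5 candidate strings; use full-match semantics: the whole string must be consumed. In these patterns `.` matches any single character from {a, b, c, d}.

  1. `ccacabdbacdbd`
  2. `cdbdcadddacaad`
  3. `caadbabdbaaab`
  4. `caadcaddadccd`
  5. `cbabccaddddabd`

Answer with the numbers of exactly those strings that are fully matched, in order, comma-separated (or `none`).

2, 4, 5

1 → no match
2 → match
3 → no match
4 → match
5 → match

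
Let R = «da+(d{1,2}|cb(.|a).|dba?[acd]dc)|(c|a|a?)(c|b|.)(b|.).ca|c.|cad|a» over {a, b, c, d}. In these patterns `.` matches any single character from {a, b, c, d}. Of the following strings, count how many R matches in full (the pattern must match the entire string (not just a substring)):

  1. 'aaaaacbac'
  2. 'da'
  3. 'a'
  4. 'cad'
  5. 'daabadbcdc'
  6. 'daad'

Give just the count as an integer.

1 → no match
2 → no match
3 → match
4 → match
5 → no match
6 → match
Total matched: 3

3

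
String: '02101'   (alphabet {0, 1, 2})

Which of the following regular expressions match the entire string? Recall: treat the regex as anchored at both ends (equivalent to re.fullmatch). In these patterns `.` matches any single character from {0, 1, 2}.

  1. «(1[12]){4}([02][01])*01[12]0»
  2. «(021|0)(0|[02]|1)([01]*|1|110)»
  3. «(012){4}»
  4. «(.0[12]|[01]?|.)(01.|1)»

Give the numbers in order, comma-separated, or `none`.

1 → no match — must start with '1'
2 → match
3 → no match — must start with '012'
4 → no match

2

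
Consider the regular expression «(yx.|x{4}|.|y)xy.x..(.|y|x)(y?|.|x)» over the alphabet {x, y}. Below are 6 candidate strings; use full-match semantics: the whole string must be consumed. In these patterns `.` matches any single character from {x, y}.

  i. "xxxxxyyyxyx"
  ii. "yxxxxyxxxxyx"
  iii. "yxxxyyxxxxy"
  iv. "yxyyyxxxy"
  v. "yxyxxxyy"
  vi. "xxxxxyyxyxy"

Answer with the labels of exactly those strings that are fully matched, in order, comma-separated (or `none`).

iii, v, vi

i. "xxxxxyyyxyx" → no match
ii. "yxxxxyxxxxyx" → no match
iii. "yxxxyyxxxxy" → match
iv. "yxyyyxxxy" → no match
v. "yxyxxxyy" → match
vi. "xxxxxyyxyxy" → match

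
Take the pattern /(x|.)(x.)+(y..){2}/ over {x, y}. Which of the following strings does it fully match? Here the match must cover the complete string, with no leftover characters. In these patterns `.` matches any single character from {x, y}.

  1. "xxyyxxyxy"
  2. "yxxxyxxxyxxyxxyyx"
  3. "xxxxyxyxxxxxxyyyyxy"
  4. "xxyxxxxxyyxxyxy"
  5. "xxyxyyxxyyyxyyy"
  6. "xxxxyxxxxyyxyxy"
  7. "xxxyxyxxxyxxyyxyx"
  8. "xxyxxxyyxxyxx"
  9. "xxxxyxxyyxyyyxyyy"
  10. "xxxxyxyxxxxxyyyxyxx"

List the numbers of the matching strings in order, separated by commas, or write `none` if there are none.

1. "xxyyxxyxy" → match
2 → match
3 → match
4 → match
5 → no match
6 → match
7 → no match
8 → match
9 → no match
10 → match

1, 2, 3, 4, 6, 8, 10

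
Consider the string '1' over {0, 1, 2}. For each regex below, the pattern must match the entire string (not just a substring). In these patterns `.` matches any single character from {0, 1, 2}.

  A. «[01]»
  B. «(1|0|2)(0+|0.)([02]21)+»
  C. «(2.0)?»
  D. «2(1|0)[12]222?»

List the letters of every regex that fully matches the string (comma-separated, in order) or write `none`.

A

A → match
B → no match — must end with '21'
C → no match
D → no match — must start with '2'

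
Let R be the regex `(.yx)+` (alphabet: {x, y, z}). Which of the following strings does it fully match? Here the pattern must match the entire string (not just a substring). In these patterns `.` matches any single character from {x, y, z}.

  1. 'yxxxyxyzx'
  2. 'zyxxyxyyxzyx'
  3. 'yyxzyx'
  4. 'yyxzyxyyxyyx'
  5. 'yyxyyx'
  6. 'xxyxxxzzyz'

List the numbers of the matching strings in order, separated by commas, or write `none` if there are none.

2, 3, 4, 5

1 → no match — must end with 'yx'
2 → match
3 → match
4 → match
5 → match
6 → no match — must end with 'yx'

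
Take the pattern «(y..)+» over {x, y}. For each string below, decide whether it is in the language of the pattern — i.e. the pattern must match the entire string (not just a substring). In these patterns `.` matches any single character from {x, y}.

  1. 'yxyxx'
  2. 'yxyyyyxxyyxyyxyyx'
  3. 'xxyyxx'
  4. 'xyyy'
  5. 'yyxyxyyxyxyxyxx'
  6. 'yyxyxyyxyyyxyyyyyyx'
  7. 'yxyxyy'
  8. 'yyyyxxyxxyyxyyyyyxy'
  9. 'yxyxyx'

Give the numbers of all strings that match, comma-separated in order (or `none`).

none

1 → no match
2 → no match
3 → no match — must start with 'y'
4 → no match — must start with 'y'
5 → no match
6 → no match
7 → no match
8 → no match
9 → no match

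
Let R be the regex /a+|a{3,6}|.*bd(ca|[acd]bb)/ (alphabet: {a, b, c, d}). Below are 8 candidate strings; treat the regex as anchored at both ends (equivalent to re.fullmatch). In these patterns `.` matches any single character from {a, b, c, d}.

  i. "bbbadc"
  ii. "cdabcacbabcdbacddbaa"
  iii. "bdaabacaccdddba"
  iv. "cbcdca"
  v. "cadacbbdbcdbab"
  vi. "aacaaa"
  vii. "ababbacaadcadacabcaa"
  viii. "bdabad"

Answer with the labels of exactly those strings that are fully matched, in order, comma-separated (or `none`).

none

i. "bbbadc" → no match
ii → no match
iii → no match
iv. "cbcdca" → no match
v → no match
vi. "aacaaa" → no match
vii → no match
viii. "bdabad" → no match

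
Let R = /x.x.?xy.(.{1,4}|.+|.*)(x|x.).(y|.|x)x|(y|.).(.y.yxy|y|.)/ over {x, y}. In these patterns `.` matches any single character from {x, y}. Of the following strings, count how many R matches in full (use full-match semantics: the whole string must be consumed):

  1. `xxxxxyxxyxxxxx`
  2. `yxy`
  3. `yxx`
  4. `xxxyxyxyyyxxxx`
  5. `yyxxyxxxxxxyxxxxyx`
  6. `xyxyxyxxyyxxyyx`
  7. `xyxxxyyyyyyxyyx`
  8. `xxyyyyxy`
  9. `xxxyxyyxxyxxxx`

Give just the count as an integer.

1 → match
2 → match
3 → match
4 → match
5 → no match
6 → match
7 → match
8 → match
9 → match
Total matched: 8

8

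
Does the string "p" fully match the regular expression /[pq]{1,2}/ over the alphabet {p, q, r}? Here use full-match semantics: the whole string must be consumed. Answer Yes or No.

Yes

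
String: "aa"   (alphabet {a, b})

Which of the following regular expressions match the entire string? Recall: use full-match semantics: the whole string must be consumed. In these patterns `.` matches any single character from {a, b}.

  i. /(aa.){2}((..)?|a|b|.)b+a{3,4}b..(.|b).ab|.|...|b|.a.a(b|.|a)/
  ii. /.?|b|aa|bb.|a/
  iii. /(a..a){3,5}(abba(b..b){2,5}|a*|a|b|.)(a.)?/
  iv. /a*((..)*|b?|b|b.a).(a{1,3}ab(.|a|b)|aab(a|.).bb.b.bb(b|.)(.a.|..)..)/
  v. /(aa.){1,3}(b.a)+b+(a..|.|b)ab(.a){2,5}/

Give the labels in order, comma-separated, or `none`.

i → no match
ii → match
iii → no match
iv → no match
v → no match

ii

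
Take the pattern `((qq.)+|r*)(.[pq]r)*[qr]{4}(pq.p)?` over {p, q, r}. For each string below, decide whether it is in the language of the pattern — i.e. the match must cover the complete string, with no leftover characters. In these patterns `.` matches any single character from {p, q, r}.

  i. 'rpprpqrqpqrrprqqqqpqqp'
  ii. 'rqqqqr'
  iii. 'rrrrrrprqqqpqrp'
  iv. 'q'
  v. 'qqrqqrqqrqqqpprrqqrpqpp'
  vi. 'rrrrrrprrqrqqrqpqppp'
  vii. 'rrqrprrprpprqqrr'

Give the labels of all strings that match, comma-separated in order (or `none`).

v

i → no match
ii. 'rqqqqr' → no match
iii → no match
iv. 'q' → no match
v → match
vi → no match
vii → no match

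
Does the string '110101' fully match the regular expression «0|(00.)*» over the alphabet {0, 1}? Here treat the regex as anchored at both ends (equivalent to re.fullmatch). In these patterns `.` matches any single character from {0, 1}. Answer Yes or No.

No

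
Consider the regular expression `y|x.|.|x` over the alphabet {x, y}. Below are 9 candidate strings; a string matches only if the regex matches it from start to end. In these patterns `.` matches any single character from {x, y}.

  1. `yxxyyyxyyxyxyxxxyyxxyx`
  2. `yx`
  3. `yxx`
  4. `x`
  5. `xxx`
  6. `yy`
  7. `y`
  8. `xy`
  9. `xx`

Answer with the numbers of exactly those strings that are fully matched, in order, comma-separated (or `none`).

4, 7, 8, 9

1 → no match
2 → no match
3 → no match
4 → match
5 → no match
6 → no match
7 → match
8 → match
9 → match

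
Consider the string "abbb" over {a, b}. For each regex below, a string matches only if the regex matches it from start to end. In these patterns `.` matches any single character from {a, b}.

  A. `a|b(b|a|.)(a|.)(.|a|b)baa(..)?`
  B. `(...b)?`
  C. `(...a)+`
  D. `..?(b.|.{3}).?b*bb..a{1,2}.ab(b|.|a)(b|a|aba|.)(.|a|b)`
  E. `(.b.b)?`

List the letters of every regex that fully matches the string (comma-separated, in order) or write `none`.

B, E

A → no match
B → match
C → no match — must end with "a"
D → no match
E → match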